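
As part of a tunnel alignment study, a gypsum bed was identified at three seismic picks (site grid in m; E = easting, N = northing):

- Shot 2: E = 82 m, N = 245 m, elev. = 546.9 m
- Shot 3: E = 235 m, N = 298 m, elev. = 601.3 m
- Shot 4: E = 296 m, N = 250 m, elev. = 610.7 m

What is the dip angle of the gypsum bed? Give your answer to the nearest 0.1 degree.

19.0°

Let the plane be z = a·E + b·N + c.
Shot 3−Shot 2: 153a + 53b = 54.4;  Shot 4−Shot 2: 214a + 5b = 63.8.
Solving gives a = 0.29398, b = 0.17776.
Gradient magnitude |∇z| = √(a² + b²) = √(0.08642 + 0.03160) = 0.34354.
True dip = arctan(0.34354) = 19.0°, dipping toward WSW (azimuth ≈ 239°).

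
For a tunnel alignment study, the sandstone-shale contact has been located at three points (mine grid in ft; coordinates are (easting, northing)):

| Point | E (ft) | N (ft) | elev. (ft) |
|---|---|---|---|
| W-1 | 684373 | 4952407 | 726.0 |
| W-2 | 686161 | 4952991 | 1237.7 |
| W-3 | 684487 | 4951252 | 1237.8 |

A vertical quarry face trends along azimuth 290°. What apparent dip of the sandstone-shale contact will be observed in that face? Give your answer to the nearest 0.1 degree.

27.9°

Let the plane be z = a·E + b·N + c.
W-2−W-1: 1788a + 584b = 511.7;  W-3−W-1: 114a − 1155b = 511.8.
Solving gives a = 0.41746, b = −0.40191.
Unit vector along 290° is (sin 290°, cos 290°) = (-0.9397, 0.3420).
Slope in that direction = a·(-0.9397) + b·(0.3420) = −0.52975.
Apparent dip = arctan|0.52975| = 27.9° (true dip is 30.1°, so apparent ≤ true as expected).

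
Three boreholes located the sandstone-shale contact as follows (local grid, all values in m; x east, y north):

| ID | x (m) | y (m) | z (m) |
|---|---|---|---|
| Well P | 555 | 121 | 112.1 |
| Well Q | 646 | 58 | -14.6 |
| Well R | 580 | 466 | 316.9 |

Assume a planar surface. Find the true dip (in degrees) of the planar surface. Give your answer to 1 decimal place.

48.9°

Two edge vectors: Well P→Well Q = (91, -63, -126.7), Well P→Well R = (25, 345, 204.8).
Normal n = (Well P→Well Q) × (Well P→Well R) = (30809.1, -21804.3, 32970).
So ∂z/∂x = −n_x/n_z = −0.93446 and ∂z/∂y = −n_y/n_z = 0.66134.
Gradient magnitude |∇z| = √(a² + b²) = √(0.87321 + 0.43737) = 1.14481.
True dip = arctan(1.14481) = 48.9°, dipping toward SE (azimuth ≈ 125°).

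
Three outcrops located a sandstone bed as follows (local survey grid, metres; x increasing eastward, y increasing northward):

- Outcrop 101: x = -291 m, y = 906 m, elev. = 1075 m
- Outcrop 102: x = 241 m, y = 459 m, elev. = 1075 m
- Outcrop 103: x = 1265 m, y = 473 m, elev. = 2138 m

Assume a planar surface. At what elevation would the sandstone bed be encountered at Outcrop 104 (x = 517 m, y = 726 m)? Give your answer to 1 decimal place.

Let the plane be z = a·x + b·y + c.
Outcrop 102−Outcrop 101: 532a − 447b = 0;  Outcrop 103−Outcrop 101: 1556a − 433b = 1063.
Solving gives a = 1.021465, b = 1.215703.
Then c = 1075 − a·-291 − b·906 = 270.82.
At (517, 726): z = 528.1 + 882.6 + 270.82 = 1681.5 m.

1681.5 m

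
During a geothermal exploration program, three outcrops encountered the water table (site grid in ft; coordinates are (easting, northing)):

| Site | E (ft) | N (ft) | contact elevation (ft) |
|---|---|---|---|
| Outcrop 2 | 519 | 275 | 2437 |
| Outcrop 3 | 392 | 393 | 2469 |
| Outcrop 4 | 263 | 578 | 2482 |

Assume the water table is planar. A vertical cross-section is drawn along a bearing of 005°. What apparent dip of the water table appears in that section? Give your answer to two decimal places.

19.01°

Let the plane be z = a·E + b·N + c.
Outcrop 3−Outcrop 2: −127a + 118b = 32;  Outcrop 4−Outcrop 2: −256a + 303b = 45.
Solving gives a = −0.53016, b = −0.29941.
Unit vector along 005° is (sin 5°, cos 5°) = (0.0872, 0.9962).
Slope in that direction = a·(0.0872) + b·(0.9962) = −0.34447.
Apparent dip = arctan|0.34447| = 19.01° (true dip is 31.3°, so apparent ≤ true as expected).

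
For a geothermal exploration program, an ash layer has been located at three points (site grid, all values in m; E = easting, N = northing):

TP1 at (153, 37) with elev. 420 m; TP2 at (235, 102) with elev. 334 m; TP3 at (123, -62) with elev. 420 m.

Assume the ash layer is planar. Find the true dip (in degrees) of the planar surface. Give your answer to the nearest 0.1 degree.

Two edge vectors: TP1→TP2 = (82, 65, -86), TP1→TP3 = (-30, -99, 0).
Normal n = (TP1→TP2) × (TP1→TP3) = (-8514, 2580, -6168).
So ∂z/∂E = −n_x/n_z = −1.38035 and ∂z/∂N = −n_y/n_z = 0.41829.
Gradient magnitude |∇z| = √(a² + b²) = √(1.90537 + 0.17496) = 1.44234.
True dip = arctan(1.44234) = 55.3°, dipping toward ESE (azimuth ≈ 107°).

55.3°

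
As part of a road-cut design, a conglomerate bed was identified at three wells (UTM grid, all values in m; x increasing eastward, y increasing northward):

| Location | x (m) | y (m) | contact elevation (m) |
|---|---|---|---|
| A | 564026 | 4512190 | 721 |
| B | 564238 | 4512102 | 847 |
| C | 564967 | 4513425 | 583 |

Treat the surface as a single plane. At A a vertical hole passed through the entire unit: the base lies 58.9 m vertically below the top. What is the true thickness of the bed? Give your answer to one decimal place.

50.6 m

Two edge vectors: A→B = (212, -88, 126), A→C = (941, 1235, -138).
Normal n = (A→B) × (A→C) = (-143466, 147822, 344628).
So ∂z/∂x = −n_x/n_z = 0.41629 and ∂z/∂y = −n_y/n_z = −0.42893.
|∇z| = √(a²+b²) = 0.59773, so dip δ = arctan(0.59773) = 30.87°.
True thickness = vertical thickness × cos δ = 58.9 × cos 30.87° = 50.6 m.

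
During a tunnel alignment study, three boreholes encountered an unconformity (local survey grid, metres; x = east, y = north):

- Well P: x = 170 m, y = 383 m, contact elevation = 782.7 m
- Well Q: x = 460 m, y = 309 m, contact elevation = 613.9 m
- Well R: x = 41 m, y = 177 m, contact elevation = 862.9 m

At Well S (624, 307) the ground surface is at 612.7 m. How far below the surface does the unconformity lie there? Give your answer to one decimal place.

95.1 m

Let the plane be z = a·x + b·y + c.
Well Q−Well P: 290a − 74b = −168.8;  Well R−Well P: −129a − 206b = 80.2.
Solving gives a = −0.58753, b = −0.02140.
Then c = 782.7 − a·170 − b·383 = 890.78.
At (624, 307): z_contact = −366.62 − 6.57 + 890.78 = 517.59 m.
Depth below ground = 612.7 − 517.59 = 95.1 m.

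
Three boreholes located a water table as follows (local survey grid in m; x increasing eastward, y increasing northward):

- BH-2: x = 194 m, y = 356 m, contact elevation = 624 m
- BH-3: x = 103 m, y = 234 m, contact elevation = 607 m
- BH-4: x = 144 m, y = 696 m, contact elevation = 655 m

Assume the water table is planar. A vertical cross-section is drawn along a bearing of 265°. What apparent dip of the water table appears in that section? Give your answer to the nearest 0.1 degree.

Two edge vectors: BH-2→BH-3 = (-91, -122, -17), BH-2→BH-4 = (-50, 340, 31).
Normal n = (BH-2→BH-3) × (BH-2→BH-4) = (1998, 3671, -37040).
So ∂z/∂x = −n_x/n_z = 0.05394 and ∂z/∂y = −n_y/n_z = 0.09911.
Unit vector along 265° is (sin 265°, cos 265°) = (-0.9962, -0.0872).
Slope in that direction = a·(-0.9962) + b·(-0.0872) = −0.06237.
Apparent dip = arctan|0.06237| = 3.6° (true dip is 6.4°, so apparent ≤ true as expected).

3.6°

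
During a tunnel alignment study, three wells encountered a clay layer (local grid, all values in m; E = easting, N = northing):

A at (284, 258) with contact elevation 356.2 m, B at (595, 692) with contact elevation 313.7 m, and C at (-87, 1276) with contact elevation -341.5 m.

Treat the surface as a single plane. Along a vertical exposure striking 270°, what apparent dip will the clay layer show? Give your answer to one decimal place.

28.5°

Two edge vectors: A→B = (311, 434, -42.5), A→C = (-371, 1018, -697.7).
Normal n = (A→B) × (A→C) = (-259536.8, 232752.2, 477612).
So ∂z/∂E = −n_x/n_z = 0.54341 and ∂z/∂N = −n_y/n_z = −0.48732.
Unit vector along 270° is (sin 270°, cos 270°) = (-1.0000, -0.0000).
Slope in that direction = a·(-1.0000) + b·(-0.0000) = −0.54341.
Apparent dip = arctan|0.54341| = 28.5° (true dip is 36.1°, so apparent ≤ true as expected).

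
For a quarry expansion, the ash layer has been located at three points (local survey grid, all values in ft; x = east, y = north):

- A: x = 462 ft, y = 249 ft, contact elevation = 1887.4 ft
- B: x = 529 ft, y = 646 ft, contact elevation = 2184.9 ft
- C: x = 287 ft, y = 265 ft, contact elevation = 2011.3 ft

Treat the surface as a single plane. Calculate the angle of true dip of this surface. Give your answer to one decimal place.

46.7°

Two edge vectors: A→B = (67, 397, 297.5), A→C = (-175, 16, 123.9).
Normal n = (A→B) × (A→C) = (44428.3, -60363.8, 70547).
So ∂z/∂x = −n_x/n_z = −0.62977 and ∂z/∂y = −n_y/n_z = 0.85565.
Gradient magnitude |∇z| = √(a² + b²) = √(0.39661 + 0.73214) = 1.06243.
True dip = arctan(1.06243) = 46.7°, dipping toward SE (azimuth ≈ 144°).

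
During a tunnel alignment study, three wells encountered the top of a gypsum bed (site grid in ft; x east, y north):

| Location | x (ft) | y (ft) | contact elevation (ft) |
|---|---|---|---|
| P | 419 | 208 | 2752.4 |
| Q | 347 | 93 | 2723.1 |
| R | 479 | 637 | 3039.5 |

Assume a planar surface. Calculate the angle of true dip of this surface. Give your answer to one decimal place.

Let the plane be z = a·x + b·y + c.
Q−P: −72a − 115b = −29.3;  R−P: 60a + 429b = 287.1.
Solving gives a = −0.85238, b = 0.78844.
Gradient magnitude |∇z| = √(a² + b²) = √(0.72655 + 0.62164) = 1.16112.
True dip = arctan(1.16112) = 49.3°, dipping toward SE (azimuth ≈ 133°).

49.3°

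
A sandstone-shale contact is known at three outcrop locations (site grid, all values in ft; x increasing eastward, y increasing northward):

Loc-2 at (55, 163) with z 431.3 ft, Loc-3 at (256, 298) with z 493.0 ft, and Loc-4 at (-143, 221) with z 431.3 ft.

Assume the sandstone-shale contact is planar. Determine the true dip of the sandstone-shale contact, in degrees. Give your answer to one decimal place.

18.3°

Let the plane be z = a·x + b·y + c.
Loc-3−Loc-2: 201a + 135b = 61.7;  Loc-4−Loc-2: −198a + 58b = 0.
Solving gives a = 0.09322, b = 0.31824.
Gradient magnitude |∇z| = √(a² + b²) = √(0.00869 + 0.10128) = 0.33161.
True dip = arctan(0.33161) = 18.3°, dipping toward SSW (azimuth ≈ 196°).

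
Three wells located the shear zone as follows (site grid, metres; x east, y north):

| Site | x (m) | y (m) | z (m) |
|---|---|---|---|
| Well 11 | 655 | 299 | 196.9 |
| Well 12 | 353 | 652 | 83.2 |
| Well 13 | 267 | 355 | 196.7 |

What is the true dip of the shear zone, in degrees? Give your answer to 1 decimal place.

Let the plane be z = a·x + b·y + c.
Well 12−Well 11: −302a + 353b = −113.7;  Well 13−Well 11: −388a + 56b = −0.2.
Solving gives a = −0.05245, b = −0.36697.
Gradient magnitude |∇z| = √(a² + b²) = √(0.00275 + 0.13467) = 0.37070.
True dip = arctan(0.37070) = 20.3°, dipping toward N (azimuth ≈ 008°).

20.3°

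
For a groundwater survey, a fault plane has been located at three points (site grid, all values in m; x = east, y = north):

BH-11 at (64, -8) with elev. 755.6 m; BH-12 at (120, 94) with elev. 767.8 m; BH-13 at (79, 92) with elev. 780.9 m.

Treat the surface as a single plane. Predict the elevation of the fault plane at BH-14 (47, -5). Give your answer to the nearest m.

762 m

Let the plane be z = a·x + b·y + c.
BH-12−BH-11: 56a + 102b = 12.2;  BH-13−BH-11: 15a + 100b = 25.3.
Solving gives a = −0.33430, b = 0.30314.
Then c = 755.6 − a·64 − b·-8 = 779.42.
At (47, -5): z = −15.7 − 1.5 + 779.42 = 762.2 m.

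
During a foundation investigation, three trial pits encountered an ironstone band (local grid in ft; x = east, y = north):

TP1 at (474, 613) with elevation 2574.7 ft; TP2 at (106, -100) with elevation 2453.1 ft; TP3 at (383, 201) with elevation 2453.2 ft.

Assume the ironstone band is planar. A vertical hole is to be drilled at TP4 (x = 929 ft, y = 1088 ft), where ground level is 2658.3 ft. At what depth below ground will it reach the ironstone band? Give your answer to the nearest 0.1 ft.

91.0 ft

Let the plane be z = a·x + b·y + c.
TP2−TP1: −368a − 713b = −121.6;  TP3−TP1: −91a − 412b = −121.5.
Solving gives a = −0.421181, b = 0.387931.
Then c = 2574.7 − a·474 − b·613 = 2536.54.
At (929, 1088): z_contact = −391.28 + 422.07 + 2536.54 = 2567.33 ft.
Depth below ground = 2658.3 − 2567.33 = 91.0 ft.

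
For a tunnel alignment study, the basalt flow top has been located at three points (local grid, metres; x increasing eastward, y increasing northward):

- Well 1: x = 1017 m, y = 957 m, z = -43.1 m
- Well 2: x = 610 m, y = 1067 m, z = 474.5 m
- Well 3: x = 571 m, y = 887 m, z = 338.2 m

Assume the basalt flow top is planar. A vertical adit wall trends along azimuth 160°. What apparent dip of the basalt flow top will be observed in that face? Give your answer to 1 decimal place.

51.6°

Two edge vectors: Well 1→Well 2 = (-407, 110, 517.6), Well 1→Well 3 = (-446, -70, 381.3).
Normal n = (Well 1→Well 2) × (Well 1→Well 3) = (78175, -75660.5, 77550).
So ∂z/∂x = −n_x/n_z = −1.00806 and ∂z/∂y = −n_y/n_z = 0.97564.
Unit vector along 160° is (sin 160°, cos 160°) = (0.3420, -0.9397).
Slope in that direction = a·(0.3420) + b·(-0.9397) = −1.26157.
Apparent dip = arctan|1.26157| = 51.6° (true dip is 54.5°, so apparent ≤ true as expected).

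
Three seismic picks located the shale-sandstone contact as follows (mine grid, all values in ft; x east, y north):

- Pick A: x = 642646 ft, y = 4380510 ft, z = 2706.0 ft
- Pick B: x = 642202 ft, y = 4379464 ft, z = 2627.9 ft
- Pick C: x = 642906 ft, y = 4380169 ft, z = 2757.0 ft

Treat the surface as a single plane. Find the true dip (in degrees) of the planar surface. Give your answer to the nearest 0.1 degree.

Two edge vectors: Pick A→Pick B = (-444, -1046, -78.1), Pick A→Pick C = (260, -341, 51).
Normal n = (Pick A→Pick B) × (Pick A→Pick C) = (-79978.1, 2338, 423364).
So ∂z/∂x = −n_x/n_z = 0.18891 and ∂z/∂y = −n_y/n_z = −0.00552.
Gradient magnitude |∇z| = √(a² + b²) = √(0.03569 + 0.00003) = 0.18899.
True dip = arctan(0.18899) = 10.7°, dipping toward W (azimuth ≈ 272°).

10.7°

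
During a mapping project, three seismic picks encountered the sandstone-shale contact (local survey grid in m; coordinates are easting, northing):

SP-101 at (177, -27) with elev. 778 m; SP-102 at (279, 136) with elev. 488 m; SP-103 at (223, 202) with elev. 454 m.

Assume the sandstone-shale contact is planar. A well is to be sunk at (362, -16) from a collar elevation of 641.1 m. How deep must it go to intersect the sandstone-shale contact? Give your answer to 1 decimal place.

Two edge vectors: SP-101→SP-102 = (102, 163, -290), SP-101→SP-103 = (46, 229, -324).
Normal n = (SP-101→SP-102) × (SP-101→SP-103) = (13598, 19708, 15860).
So ∂z/∂easting = −n_x/n_z = −0.85738 and ∂z/∂northing = −n_y/n_z = −1.24262.
Intercept c from SP-101: 778 + 151.76 − 33.55 = 896.20.
At (362, -16): z_contact = −310.37 + 19.88 + 896.20 = 605.72 m.
Depth below ground = 641.1 − 605.72 = 35.4 m.

35.4 m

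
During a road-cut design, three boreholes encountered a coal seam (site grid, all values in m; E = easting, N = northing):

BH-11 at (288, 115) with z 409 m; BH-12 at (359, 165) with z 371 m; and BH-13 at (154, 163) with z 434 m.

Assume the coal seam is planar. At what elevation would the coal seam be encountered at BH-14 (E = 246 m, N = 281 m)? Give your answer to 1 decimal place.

Let the plane be z = a·E + b·N + c.
BH-12−BH-11: 71a + 50b = −38;  BH-13−BH-11: −134a + 48b = 25.
Solving gives a = −0.30412, b = −0.32816.
Then c = 409 − a·288 − b·115 = 534.32.
At (246, 281): z = −74.8 − 92.2 + 534.32 = 367.3 m.

367.3 m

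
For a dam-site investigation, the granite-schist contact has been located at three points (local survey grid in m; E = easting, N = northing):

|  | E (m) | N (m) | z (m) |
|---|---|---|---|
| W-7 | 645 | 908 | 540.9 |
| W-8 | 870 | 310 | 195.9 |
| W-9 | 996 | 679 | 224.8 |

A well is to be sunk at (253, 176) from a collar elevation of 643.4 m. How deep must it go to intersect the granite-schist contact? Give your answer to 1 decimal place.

Two edge vectors: W-7→W-8 = (225, -598, -345), W-7→W-9 = (351, -229, -316.1).
Normal n = (W-7→W-8) × (W-7→W-9) = (110022.8, -49972.5, 158373).
So ∂z/∂E = −n_x/n_z = −0.69471 and ∂z/∂N = −n_y/n_z = 0.31554.
Intercept c from W-7: 540.9 + 448.09 − 286.51 = 702.48.
At (253, 176): z_contact = −175.76 + 55.53 + 702.48 = 582.25 m.
Depth below ground = 643.4 − 582.25 = 61.1 m.

61.1 m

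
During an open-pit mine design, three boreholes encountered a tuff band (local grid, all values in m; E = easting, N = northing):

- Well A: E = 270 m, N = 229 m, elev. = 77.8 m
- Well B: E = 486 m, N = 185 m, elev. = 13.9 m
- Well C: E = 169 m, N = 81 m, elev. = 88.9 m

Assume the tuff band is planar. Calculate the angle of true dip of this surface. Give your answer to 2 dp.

16.44°

Let the plane be z = a·E + b·N + c.
Well B−Well A: 216a − 44b = −63.9;  Well C−Well A: −101a − 148b = 11.1.
Solving gives a = −0.27314, b = 0.11140.
Gradient magnitude |∇z| = √(a² + b²) = √(0.07461 + 0.01241) = 0.29498.
True dip = arctan(0.29498) = 16.44°, dipping toward ESE (azimuth ≈ 112°).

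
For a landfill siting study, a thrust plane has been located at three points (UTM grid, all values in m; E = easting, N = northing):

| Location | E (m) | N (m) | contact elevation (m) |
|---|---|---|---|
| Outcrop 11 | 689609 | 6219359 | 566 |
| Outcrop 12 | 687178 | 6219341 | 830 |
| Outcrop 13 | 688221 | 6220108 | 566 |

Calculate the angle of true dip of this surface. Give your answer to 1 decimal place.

12.7°

Let the plane be z = a·E + b·N + c.
Outcrop 12−Outcrop 11: −2431a − 18b = 264;  Outcrop 13−Outcrop 11: −1388a + 749b = 0.
Solving gives a = −0.10713, b = −0.19852.
Gradient magnitude |∇z| = √(a² + b²) = √(0.01148 + 0.03941) = 0.22558.
True dip = arctan(0.22558) = 12.7°, dipping toward NNE (azimuth ≈ 028°).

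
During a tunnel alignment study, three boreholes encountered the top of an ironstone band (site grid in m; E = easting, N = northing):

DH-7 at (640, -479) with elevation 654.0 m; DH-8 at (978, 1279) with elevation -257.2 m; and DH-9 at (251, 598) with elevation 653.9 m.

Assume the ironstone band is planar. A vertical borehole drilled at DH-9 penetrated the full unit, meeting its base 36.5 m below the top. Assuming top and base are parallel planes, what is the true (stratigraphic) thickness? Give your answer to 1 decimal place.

25.9 m

Two edge vectors: DH-7→DH-8 = (338, 1758, -911.2), DH-7→DH-9 = (-389, 1077, -0.1).
Normal n = (DH-7→DH-8) × (DH-7→DH-9) = (981186.6, 354490.6, 1047888).
So ∂z/∂E = −n_x/n_z = −0.93635 and ∂z/∂N = −n_y/n_z = −0.33829.
|∇z| = √(a²+b²) = 0.99558, so dip δ = arctan(0.99558) = 44.87°.
True thickness = vertical thickness × cos δ = 36.5 × cos 44.87° = 25.9 m.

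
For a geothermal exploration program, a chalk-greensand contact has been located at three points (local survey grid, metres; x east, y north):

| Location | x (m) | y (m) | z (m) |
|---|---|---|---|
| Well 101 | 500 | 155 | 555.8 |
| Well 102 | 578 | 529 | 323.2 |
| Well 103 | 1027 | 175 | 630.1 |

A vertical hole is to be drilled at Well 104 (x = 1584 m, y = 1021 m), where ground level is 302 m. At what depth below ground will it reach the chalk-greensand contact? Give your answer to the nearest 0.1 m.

Let the plane be z = a·x + b·y + c.
Well 102−Well 101: 78a + 374b = −232.6;  Well 103−Well 101: 527a + 20b = 74.3.
Solving gives a = 0.165902, b = −0.656525.
Then c = 555.8 − a·500 − b·155 = 574.61.
At (1584, 1021): z_contact = 262.79 − 670.31 + 574.61 = 167.09 m.
Depth below ground = 302 − 167.09 = 134.9 m.

134.9 m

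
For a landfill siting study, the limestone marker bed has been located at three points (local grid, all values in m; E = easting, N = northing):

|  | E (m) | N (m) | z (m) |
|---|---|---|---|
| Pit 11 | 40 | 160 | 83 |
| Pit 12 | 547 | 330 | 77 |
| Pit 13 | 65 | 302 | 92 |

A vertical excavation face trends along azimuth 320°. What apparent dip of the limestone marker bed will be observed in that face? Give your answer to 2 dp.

Two edge vectors: Pit 11→Pit 12 = (507, 170, -6), Pit 11→Pit 13 = (25, 142, 9).
Normal n = (Pit 11→Pit 12) × (Pit 11→Pit 13) = (2382, -4713, 67744).
So ∂z/∂E = −n_x/n_z = −0.03516 and ∂z/∂N = −n_y/n_z = 0.06957.
Unit vector along 320° is (sin 320°, cos 320°) = (-0.6428, 0.7660).
Slope in that direction = a·(-0.6428) + b·(0.7660) = 0.07590.
Apparent dip = arctan|0.07590| = 4.34° (true dip is 4.5°, so apparent ≤ true as expected).

4.34°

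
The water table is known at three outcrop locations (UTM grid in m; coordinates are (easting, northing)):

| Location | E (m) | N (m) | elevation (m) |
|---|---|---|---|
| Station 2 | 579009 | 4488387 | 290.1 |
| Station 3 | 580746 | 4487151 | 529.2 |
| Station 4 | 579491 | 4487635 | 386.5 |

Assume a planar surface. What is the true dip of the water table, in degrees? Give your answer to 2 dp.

6.43°

Let the plane be z = a·E + b·N + c.
Station 3−Station 2: 1737a − 1236b = 239.1;  Station 4−Station 2: 482a − 752b = 96.4.
Solving gives a = 0.08537, b = −0.07347.
Gradient magnitude |∇z| = √(a² + b²) = √(0.00729 + 0.00540) = 0.11263.
True dip = arctan(0.11263) = 6.43°, dipping toward NW (azimuth ≈ 311°).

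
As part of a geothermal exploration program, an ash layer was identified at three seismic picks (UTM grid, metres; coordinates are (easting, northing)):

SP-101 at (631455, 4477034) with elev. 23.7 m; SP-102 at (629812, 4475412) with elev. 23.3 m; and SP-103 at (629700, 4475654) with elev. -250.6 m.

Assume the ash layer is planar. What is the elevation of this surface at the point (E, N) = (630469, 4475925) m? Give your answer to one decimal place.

Two edge vectors: SP-101→SP-102 = (-1643, -1622, -0.4), SP-101→SP-103 = (-1755, -1380, -274.3).
Normal n = (SP-101→SP-102) × (SP-101→SP-103) = (444362.6, -449972.9, -579270).
So ∂z/∂E = −n_x/n_z = 0.767107912 and ∂z/∂N = −n_y/n_z = −0.776793033.
Intercept c from SP-101: 23.7 − 484394.13 + 3477728.82 = 2993358.39.
At (630469, 4475925): z = 483637.8 − 3476867.4 + 2993358.39 = 128.8 m.

128.8 m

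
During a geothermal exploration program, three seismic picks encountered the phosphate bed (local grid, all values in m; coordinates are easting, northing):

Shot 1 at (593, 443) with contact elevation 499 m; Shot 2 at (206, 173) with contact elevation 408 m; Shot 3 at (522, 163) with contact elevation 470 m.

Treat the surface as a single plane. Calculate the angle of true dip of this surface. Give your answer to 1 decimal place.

Two edge vectors: Shot 1→Shot 2 = (-387, -270, -91), Shot 1→Shot 3 = (-71, -280, -29).
Normal n = (Shot 1→Shot 2) × (Shot 1→Shot 3) = (-17650, -4762, 89190).
So ∂z/∂easting = −n_x/n_z = 0.19789 and ∂z/∂northing = −n_y/n_z = 0.05339.
Gradient magnitude |∇z| = √(a² + b²) = √(0.03916 + 0.00285) = 0.20497.
True dip = arctan(0.20497) = 11.6°, dipping toward WSW (azimuth ≈ 255°).

11.6°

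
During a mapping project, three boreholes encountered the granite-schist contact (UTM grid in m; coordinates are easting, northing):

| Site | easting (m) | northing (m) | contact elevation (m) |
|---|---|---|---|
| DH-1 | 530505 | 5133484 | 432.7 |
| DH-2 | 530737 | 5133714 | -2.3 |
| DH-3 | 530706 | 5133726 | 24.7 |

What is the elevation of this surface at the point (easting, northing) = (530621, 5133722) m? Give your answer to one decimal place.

125.6 m

Two edge vectors: DH-1→DH-2 = (232, 230, -435), DH-1→DH-3 = (201, 242, -408).
Normal n = (DH-1→DH-2) × (DH-1→DH-3) = (11430, 7221, 9914).
So ∂z/∂easting = −n_x/n_z = −1.152915070 and ∂z/∂northing = −n_y/n_z = −0.728363930.
Intercept c from DH-1: 432.7 + 611627.21 + 3739044.58 = 4351104.49.
At (530621, 5133722): z = −611760.9 − 3739217.9 + 4351104.49 = 125.6 m.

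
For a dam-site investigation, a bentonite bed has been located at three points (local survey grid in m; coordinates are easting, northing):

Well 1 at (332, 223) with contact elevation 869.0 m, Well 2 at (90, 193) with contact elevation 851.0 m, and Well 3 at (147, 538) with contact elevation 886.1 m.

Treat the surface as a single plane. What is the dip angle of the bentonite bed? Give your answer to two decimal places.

Two edge vectors: Well 1→Well 2 = (-242, -30, -18), Well 1→Well 3 = (-185, 315, 17.1).
Normal n = (Well 1→Well 2) × (Well 1→Well 3) = (5157, 7468.2, -81780).
So ∂z/∂easting = −n_x/n_z = 0.06306 and ∂z/∂northing = −n_y/n_z = 0.09132.
Gradient magnitude |∇z| = √(a² + b²) = √(0.00398 + 0.00834) = 0.11098.
True dip = arctan(0.11098) = 6.33°, dipping toward SW (azimuth ≈ 215°).

6.33°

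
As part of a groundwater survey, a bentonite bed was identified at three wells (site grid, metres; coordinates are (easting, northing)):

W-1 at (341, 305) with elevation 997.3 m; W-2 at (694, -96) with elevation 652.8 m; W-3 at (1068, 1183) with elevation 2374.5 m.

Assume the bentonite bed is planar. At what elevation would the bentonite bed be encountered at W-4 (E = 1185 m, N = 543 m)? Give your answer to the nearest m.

Two edge vectors: W-1→W-2 = (353, -401, -344.5), W-1→W-3 = (727, 878, 1377.2).
Normal n = (W-1→W-2) × (W-1→W-3) = (-249786.2, -736603.1, 601461).
So ∂z/∂E = −n_x/n_z = 0.41530 and ∂z/∂N = −n_y/n_z = 1.22469.
Intercept c from W-1: 997.3 − 141.62 − 373.53 = 482.15.
At (1185, 543): z = 492.1 + 665.0 + 482.15 = 1639.3 m.

1639 m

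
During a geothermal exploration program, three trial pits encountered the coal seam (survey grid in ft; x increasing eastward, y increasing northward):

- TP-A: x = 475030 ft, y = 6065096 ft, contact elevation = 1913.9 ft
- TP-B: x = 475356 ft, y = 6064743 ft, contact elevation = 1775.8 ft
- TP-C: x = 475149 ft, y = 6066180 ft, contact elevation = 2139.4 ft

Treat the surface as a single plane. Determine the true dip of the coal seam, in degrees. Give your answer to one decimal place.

Let the plane be z = a·x + b·y + c.
TP-B−TP-A: 326a − 353b = −138.1;  TP-C−TP-A: 119a + 1084b = 225.5.
Solving gives a = −0.17729, b = 0.22749.
Gradient magnitude |∇z| = √(a² + b²) = √(0.03143 + 0.05175) = 0.28841.
True dip = arctan(0.28841) = 16.1°, dipping toward SE (azimuth ≈ 142°).

16.1°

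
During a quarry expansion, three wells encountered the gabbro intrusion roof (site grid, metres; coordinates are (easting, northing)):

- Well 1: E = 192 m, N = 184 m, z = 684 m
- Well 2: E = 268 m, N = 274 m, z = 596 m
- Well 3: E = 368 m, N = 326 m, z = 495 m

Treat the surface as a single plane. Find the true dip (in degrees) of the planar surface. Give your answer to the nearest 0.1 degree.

42.7°

Two edge vectors: Well 1→Well 2 = (76, 90, -88), Well 1→Well 3 = (176, 142, -189).
Normal n = (Well 1→Well 2) × (Well 1→Well 3) = (-4514, -1124, -5048).
So ∂z/∂E = −n_x/n_z = −0.89422 and ∂z/∂N = −n_y/n_z = −0.22266.
Gradient magnitude |∇z| = √(a² + b²) = √(0.79962 + 0.04958) = 0.92152.
True dip = arctan(0.92152) = 42.7°, dipping toward ENE (azimuth ≈ 076°).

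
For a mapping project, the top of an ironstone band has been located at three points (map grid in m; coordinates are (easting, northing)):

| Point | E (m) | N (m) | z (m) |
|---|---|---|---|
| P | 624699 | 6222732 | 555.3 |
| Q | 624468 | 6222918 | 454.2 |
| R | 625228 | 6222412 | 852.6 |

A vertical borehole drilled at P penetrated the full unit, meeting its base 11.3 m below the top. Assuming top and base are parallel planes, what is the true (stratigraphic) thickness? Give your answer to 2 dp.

Two edge vectors: P→Q = (-231, 186, -101.1), P→R = (529, -320, 297.3).
Normal n = (P→Q) × (P→R) = (22945.8, 15194.4, -24474).
So ∂z/∂E = −n_x/n_z = 0.93756 and ∂z/∂N = −n_y/n_z = 0.62084.
|∇z| = √(a²+b²) = 1.12448, so dip δ = arctan(1.12448) = 48.35°.
True thickness = vertical thickness × cos δ = 11.3 × cos 48.35° = 7.51 m.

7.51 m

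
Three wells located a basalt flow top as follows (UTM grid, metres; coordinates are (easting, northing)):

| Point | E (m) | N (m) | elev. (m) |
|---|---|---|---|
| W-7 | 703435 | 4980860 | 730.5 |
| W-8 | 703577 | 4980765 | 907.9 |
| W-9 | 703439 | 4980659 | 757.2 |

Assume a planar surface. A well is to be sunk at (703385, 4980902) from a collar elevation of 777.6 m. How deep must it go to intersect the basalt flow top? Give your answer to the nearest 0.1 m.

Let the plane be z = a·E + b·N + c.
W-8−W-7: 142a − 95b = 177.4;  W-9−W-7: 4a − 201b = 26.7.
Solving gives a = 1.176084795, b = −0.109431148.
Then c = 730.5 − a·703435 − b·4980860 = −281507.48.
At (703385, 4980902): z_contact = 827240.40 − 545065.83 − 281507.48 = 667.10 m.
Depth below ground = 777.6 − 667.10 = 110.5 m.

110.5 m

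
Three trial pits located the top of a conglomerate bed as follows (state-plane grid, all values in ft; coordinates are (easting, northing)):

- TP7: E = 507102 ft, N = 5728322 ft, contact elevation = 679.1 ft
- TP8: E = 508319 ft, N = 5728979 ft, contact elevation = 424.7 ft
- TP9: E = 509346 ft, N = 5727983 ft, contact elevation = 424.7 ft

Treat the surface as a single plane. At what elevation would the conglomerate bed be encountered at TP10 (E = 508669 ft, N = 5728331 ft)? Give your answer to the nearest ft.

Two edge vectors: TP7→TP8 = (1217, 657, -254.4), TP7→TP9 = (2244, -339, -254.4).
Normal n = (TP7→TP8) × (TP7→TP9) = (-253382.4, -261268.8, -1886871).
So ∂z/∂E = −n_x/n_z = −0.13428708 and ∂z/∂N = −n_y/n_z = −0.13846670.
Intercept c from TP7: 679.1 + 68097.25 + 793181.84 = 861958.19.
At (508669, 5728331): z = −68307.7 − 793183.1 + 861958.19 = 467.4 ft.

467 ft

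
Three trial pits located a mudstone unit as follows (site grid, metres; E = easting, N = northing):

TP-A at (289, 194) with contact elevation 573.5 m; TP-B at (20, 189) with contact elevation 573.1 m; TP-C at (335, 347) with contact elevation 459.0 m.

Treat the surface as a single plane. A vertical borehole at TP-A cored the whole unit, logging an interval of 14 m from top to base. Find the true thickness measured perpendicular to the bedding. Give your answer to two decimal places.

11.18 m

Two edge vectors: TP-A→TP-B = (-269, -5, -0.4), TP-A→TP-C = (46, 153, -114.5).
Normal n = (TP-A→TP-B) × (TP-A→TP-C) = (633.7, -30818.9, -40927).
So ∂z/∂E = −n_x/n_z = 0.01548 and ∂z/∂N = −n_y/n_z = −0.75302.
|∇z| = √(a²+b²) = 0.75318, so dip δ = arctan(0.75318) = 36.99°.
True thickness = vertical thickness × cos δ = 14 × cos 36.99° = 11.18 m.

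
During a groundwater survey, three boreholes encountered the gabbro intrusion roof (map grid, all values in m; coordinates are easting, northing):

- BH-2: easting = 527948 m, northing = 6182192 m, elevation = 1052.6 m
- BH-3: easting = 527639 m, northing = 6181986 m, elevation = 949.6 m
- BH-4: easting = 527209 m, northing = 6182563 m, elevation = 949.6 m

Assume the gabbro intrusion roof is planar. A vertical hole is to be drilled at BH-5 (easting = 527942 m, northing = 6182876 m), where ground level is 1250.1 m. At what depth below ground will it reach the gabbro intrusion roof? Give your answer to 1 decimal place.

Let the plane be z = a·easting + b·northing + c.
BH-3−BH-2: −309a − 206b = −103;  BH-4−BH-2: −739a + 371b = −103.
Solving gives a = 0.222693941, b = 0.165959089.
Then c = 1052.6 − a·527948 − b·6182192 = −1142509.17.
At (527942, 6182876): z_contact = 117569.48 + 1026104.47 − 1142509.17 = 1164.78 m.
Depth below ground = 1250.1 − 1164.78 = 85.3 m.

85.3 m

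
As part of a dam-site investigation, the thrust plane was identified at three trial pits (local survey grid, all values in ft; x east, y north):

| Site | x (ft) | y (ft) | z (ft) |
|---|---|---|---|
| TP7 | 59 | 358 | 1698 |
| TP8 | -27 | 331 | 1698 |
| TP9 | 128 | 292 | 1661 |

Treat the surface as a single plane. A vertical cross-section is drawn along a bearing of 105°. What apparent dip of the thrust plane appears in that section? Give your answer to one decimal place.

13.3°

Two edge vectors: TP7→TP8 = (-86, -27, 0), TP7→TP9 = (69, -66, -37).
Normal n = (TP7→TP8) × (TP7→TP9) = (999, -3182, 7539).
So ∂z/∂x = −n_x/n_z = −0.13251 and ∂z/∂y = −n_y/n_z = 0.42207.
Unit vector along 105° is (sin 105°, cos 105°) = (0.9659, -0.2588).
Slope in that direction = a·(0.9659) + b·(-0.2588) = −0.23724.
Apparent dip = arctan|0.23724| = 13.3° (true dip is 23.9°, so apparent ≤ true as expected).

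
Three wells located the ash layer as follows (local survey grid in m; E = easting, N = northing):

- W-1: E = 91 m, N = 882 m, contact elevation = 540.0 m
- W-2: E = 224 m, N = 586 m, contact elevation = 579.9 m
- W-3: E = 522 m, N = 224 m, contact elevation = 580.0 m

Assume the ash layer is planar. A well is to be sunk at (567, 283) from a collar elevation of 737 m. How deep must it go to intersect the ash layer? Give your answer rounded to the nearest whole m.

191 m

Let the plane be z = a·E + b·N + c.
W-2−W-1: 133a − 296b = 39.9;  W-3−W-1: 431a − 658b = 40.
Solving gives a = −0.35980, b = −0.29646.
Then c = 540 − a·91 − b·882 = 834.22.
At (567, 283): z_contact = −204.0 − 83.9 + 834.22 = 546.3 m.
Depth below ground = 737 − 546.3 = 191 m.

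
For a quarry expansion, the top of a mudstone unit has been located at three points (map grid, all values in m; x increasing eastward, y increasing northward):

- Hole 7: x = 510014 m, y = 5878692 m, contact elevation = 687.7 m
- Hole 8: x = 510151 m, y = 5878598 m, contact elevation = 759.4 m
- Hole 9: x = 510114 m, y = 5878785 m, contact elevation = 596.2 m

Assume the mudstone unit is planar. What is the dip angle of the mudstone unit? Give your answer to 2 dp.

Let the plane be z = a·x + b·y + c.
Hole 8−Hole 7: 137a − 94b = 71.7;  Hole 9−Hole 7: 100a + 93b = −91.5.
Solving gives a = −0.08730, b = −0.89000.
Gradient magnitude |∇z| = √(a² + b²) = √(0.00762 + 0.79210) = 0.89427.
True dip = arctan(0.89427) = 41.81°, dipping toward N (azimuth ≈ 006°).

41.81°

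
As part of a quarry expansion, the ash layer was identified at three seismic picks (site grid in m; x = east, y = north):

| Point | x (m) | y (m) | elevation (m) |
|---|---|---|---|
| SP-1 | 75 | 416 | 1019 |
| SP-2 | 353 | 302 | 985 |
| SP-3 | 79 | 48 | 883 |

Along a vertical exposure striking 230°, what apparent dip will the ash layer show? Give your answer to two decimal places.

14.59°

Let the plane be z = a·x + b·y + c.
SP-2−SP-1: 278a − 114b = −34;  SP-3−SP-1: 4a − 368b = −136.
Solving gives a = 0.02938, b = 0.36988.
Unit vector along 230° is (sin 230°, cos 230°) = (-0.7660, -0.6428).
Slope in that direction = a·(-0.7660) + b·(-0.6428) = −0.26026.
Apparent dip = arctan|0.26026| = 14.59° (true dip is 20.4°, so apparent ≤ true as expected).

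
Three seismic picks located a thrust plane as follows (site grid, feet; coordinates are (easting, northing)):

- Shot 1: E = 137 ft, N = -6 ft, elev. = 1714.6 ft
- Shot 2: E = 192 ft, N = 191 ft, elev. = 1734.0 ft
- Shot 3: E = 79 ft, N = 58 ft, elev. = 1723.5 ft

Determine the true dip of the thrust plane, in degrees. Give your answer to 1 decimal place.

6.5°

Let the plane be z = a·E + b·N + c.
Shot 2−Shot 1: 55a + 197b = 19.4;  Shot 3−Shot 1: −58a + 64b = 8.9.
Solving gives a = −0.03424, b = 0.10804.
Gradient magnitude |∇z| = √(a² + b²) = √(0.00117 + 0.01167) = 0.11333.
True dip = arctan(0.11333) = 6.5°, dipping toward SSE (azimuth ≈ 162°).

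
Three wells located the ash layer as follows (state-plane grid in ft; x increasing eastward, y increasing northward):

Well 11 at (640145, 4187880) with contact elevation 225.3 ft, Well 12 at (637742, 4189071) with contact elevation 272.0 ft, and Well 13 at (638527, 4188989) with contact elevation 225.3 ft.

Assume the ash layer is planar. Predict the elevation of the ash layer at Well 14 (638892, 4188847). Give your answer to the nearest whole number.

214 ft

Two edge vectors: Well 11→Well 12 = (-2403, 1191, 46.7), Well 11→Well 13 = (-1618, 1109, 0).
Normal n = (Well 11→Well 12) × (Well 11→Well 13) = (-51790.3, -75560.6, -737889).
So ∂z/∂x = −n_x/n_z = −0.07018711 and ∂z/∂y = −n_y/n_z = −0.10240104.
Intercept c from Well 11: 225.3 + 44929.93 + 428843.26 = 473998.49.
At (638892, 4188847): z = −44842.0 − 428942.3 + 473998.49 = 214.2 ft.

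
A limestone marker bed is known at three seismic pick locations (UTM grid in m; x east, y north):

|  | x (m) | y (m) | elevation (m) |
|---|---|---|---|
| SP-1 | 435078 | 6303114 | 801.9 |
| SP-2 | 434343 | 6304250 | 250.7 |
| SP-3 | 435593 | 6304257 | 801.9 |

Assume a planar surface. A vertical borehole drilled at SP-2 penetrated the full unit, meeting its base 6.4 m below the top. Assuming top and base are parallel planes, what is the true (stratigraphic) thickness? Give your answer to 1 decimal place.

Let the plane be z = a·x + b·y + c.
SP-2−SP-1: −735a + 1136b = −551.2;  SP-3−SP-1: 515a + 1143b = 0.
Solving gives a = 0.44208, b = −0.19919.
|∇z| = √(a²+b²) = 0.48488, so dip δ = arctan(0.48488) = 25.87°.
True thickness = vertical thickness × cos δ = 6.4 × cos 25.87° = 5.8 m.

5.8 m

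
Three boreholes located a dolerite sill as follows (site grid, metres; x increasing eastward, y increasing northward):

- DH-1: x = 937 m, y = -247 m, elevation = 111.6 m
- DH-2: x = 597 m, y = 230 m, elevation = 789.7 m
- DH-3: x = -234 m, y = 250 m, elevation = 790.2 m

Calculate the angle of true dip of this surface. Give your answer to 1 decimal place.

55.3°

Let the plane be z = a·x + b·y + c.
DH-2−DH-1: −340a + 477b = 678.1;  DH-3−DH-1: −1171a + 497b = 678.6.
Solving gives a = 0.03420, b = 1.44597.
Gradient magnitude |∇z| = √(a² + b²) = √(0.00117 + 2.09083) = 1.44637.
True dip = arctan(1.44637) = 55.3°, dipping toward S (azimuth ≈ 181°).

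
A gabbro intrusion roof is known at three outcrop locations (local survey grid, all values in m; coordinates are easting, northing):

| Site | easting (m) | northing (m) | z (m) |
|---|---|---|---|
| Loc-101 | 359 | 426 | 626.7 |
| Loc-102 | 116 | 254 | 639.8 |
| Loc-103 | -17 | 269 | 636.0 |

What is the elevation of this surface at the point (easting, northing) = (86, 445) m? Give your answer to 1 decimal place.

620.1 m

Let the plane be z = a·easting + b·northing + c.
Loc-102−Loc-101: −243a − 172b = 13.1;  Loc-103−Loc-101: −376a − 157b = 9.3.
Solving gives a = 0.01724, b = −0.10051.
Then c = 626.7 − a·359 − b·426 = 663.33.
At (86, 445): z = 1.5 − 44.7 + 663.33 = 620.1 m.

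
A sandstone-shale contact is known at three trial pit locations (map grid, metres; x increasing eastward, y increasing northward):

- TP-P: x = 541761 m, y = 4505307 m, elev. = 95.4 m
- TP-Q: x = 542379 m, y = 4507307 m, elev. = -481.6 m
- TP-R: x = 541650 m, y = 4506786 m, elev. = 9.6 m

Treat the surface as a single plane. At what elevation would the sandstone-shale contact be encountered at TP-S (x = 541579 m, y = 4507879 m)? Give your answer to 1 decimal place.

Let the plane be z = a·x + b·y + c.
TP-Q−TP-P: 618a + 2000b = −577;  TP-R−TP-P: −111a + 1479b = −85.8.
Solving gives a = −0.600149469, b = −0.103053814.
Then c = 95.4 − a·541761 − b·4505307 = 789522.05.
At (541579, 4507879): z = −325028.3 − 464554.1 + 789522.05 = -60.4 m.

-60.4 m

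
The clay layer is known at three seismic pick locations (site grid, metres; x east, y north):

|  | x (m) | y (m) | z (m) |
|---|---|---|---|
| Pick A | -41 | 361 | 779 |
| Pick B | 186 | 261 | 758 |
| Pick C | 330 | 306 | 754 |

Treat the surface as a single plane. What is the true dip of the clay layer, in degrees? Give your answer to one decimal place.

Two edge vectors: Pick A→Pick B = (227, -100, -21), Pick A→Pick C = (371, -55, -25).
Normal n = (Pick A→Pick B) × (Pick A→Pick C) = (1345, -2116, 24615).
So ∂z/∂x = −n_x/n_z = −0.05464 and ∂z/∂y = −n_y/n_z = 0.08596.
Gradient magnitude |∇z| = √(a² + b²) = √(0.00299 + 0.00739) = 0.10186.
True dip = arctan(0.10186) = 5.8°, dipping toward SSE (azimuth ≈ 148°).

5.8°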